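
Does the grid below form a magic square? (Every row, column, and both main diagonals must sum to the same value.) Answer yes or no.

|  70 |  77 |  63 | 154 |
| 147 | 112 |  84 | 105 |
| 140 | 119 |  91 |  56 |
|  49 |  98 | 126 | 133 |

Row 1: 70 + 77 + 63 + 154 = 364.
Row 2: 147 + 112 + 84 + 105 = 448.
Row 3: 140 + 119 + 91 + 56 = 406.
Row 4: 49 + 98 + 126 + 133 = 406.
Column 1: 70 + 147 + 140 + 49 = 406.
Column 2: 77 + 112 + 119 + 98 = 406.
Column 3: 63 + 84 + 91 + 126 = 364.
Column 4: 154 + 105 + 56 + 133 = 448.
Main diagonal: 70 + 112 + 91 + 133 = 406.
Anti-diagonal: 154 + 84 + 119 + 49 = 406.

No — column 2 sums to 406 but row 2 sums to 448.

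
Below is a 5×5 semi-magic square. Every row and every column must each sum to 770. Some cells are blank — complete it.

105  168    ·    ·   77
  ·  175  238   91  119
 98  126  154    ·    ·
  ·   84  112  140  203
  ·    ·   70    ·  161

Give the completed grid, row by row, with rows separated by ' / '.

105 168 196 224 77 / 147 175 238 91 119 / 98 126 154 182 210 / 231 84 112 140 203 / 189 217 70 133 161

Row 2 must total 770; the given cells sum to 623, so (2,1) = 147.
Using row 4: 84 + 112 + 140 + 203 + ? → (4,1) = 770 − 539 = 231.
Column 1: 105 + 147 + 98 + 231 + ? = 770, so (5,1) = 189.
Column 2 needs 770; the known cells sum to 553, so (5,2) = 217.
Column 3 needs 770; the known cells sum to 574, so (1,3) = 196.
Using column 5: 77 + 119 + 203 + 161 + ? → (3,5) = 770 − 560 = 210.
From row 1, 770 − (105 + 168 + 196 + 77) gives (1,4) = 224.
Row 3 must total 770; the given cells sum to 588, so (3,4) = 182.
Row 5 needs 770; the known cells sum to 637, so (5,4) = 133.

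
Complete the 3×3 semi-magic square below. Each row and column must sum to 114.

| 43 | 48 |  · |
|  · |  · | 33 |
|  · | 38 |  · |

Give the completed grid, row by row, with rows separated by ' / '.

43 48 23 / 53 28 33 / 18 38 58

Row 1 needs 114; the known cells sum to 91, so (1,3) = 23.
Using column 2: 48 + 38 + ? → (2,2) = 114 − 86 = 28.
The remaining cell in column 3 is (3,3) = 114 − 56 = 58.
From row 2, 114 − (28 + 33) gives (2,1) = 53.
From row 3, 114 − (38 + 58) gives (3,1) = 18.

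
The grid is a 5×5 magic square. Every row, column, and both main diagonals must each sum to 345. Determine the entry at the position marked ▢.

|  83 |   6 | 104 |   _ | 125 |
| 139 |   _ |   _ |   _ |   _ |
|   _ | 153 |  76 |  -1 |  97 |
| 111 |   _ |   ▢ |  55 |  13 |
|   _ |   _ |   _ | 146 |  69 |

132

The remaining cell in row 1 is (1,4) = 345 − 318 = 27.
From row 3, 345 − (153 + 76 + (-1) + 97) gives (3,1) = 20.
Column 1 must total 345; the given cells sum to 353, so (5,1) = -8.
Column 4 must total 345; the given cells sum to 227, so (2,4) = 118.
Column 5 must total 345; the given cells sum to 304, so (2,5) = 41.
Main diagonal needs 345; the known cells sum to 283, so (2,2) = 62.
Anti-diagonal needs 345; the known cells sum to 311, so (4,2) = 34.
Row 2 needs 345; the known cells sum to 360, so (2,3) = -15.
Row 4 needs 345; the known cells sum to 213, so (4,3) = 132.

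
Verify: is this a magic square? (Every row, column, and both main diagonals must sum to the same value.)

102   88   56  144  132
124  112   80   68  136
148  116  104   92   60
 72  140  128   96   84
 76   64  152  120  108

Row 1: 102 + 88 + 56 + 144 + 132 = 522.
Row 2: 124 + 112 + 80 + 68 + 136 = 520.
Row 3: 148 + 116 + 104 + 92 + 60 = 520.
Row 4: 72 + 140 + 128 + 96 + 84 = 520.
Row 5: 76 + 64 + 152 + 120 + 108 = 520.
Column 1: 102 + 124 + 148 + 72 + 76 = 522.
Column 2: 88 + 112 + 116 + 140 + 64 = 520.
Column 3: 56 + 80 + 104 + 128 + 152 = 520.
Column 4: 144 + 68 + 92 + 96 + 120 = 520.
Column 5: 132 + 136 + 60 + 84 + 108 = 520.
Main diagonal: 102 + 112 + 104 + 96 + 108 = 522.
Anti-diagonal: 132 + 68 + 104 + 140 + 76 = 520.

No — column 4 sums to 520 but main diagonal sums to 522.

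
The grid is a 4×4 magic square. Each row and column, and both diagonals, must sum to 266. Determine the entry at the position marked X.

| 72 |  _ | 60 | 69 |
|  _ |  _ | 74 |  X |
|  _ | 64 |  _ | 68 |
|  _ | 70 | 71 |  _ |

Row 1 needs 266; the known cells sum to 201, so (1,2) = 65.
The remaining cell in column 2 is (2,2) = 266 − 199 = 67.
The remaining cell in column 3 is (3,3) = 266 − 205 = 61.
Main diagonal: 72 + 67 + 61 + ? = 266, so (4,4) = 66.
From anti-diagonal, 266 − (69 + 74 + 64) gives (4,1) = 59.
Row 3 needs 266; the known cells sum to 193, so (3,1) = 73.
From column 1, 266 − (72 + 73 + 59) gives (2,1) = 62.
Column 4: 69 + 68 + 66 + ? = 266, so (2,4) = 63.

63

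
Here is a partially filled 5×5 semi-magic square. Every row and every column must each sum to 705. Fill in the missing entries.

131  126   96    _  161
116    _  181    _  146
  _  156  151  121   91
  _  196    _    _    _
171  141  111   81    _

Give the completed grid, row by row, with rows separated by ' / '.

From row 1, 705 − (131 + 126 + 96 + 161) gives (1,4) = 191.
Using row 3: 156 + 151 + 121 + 91 + ? → (3,1) = 705 − 519 = 186.
Row 5 must total 705; the given cells sum to 504, so (5,5) = 201.
Using column 1: 131 + 116 + 186 + 171 + ? → (4,1) = 705 − 604 = 101.
Column 2 needs 705; the known cells sum to 619, so (2,2) = 86.
Column 3 needs 705; the known cells sum to 539, so (4,3) = 166.
Column 5 must total 705; the given cells sum to 599, so (4,5) = 106.
Using row 2: 116 + 86 + 181 + 146 + ? → (2,4) = 705 − 529 = 176.
Row 4 must total 705; the given cells sum to 569, so (4,4) = 136.

131 126 96 191 161 / 116 86 181 176 146 / 186 156 151 121 91 / 101 196 166 136 106 / 171 141 111 81 201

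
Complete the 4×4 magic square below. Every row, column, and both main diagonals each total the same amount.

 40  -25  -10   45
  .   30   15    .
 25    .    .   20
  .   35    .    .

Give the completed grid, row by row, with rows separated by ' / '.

Row 1 is already complete: 40 + -25 + -10 + 45 = 50, so that is the magic constant.
Column 2 must total 50; the given cells sum to 40, so (3,2) = 10.
From anti-diagonal, 50 − (45 + 15 + 10) gives (4,1) = -20.
Using row 3: 25 + 10 + 20 + ? → (3,3) = 50 − 55 = -5.
Column 1 must total 50; the given cells sum to 45, so (2,1) = 5.
The remaining cell in column 3 is (4,3) = 50 − 0 = 50.
Main diagonal needs 50; the known cells sum to 65, so (4,4) = -15.
Row 2: 5 + 30 + 15 + ? = 50, so (2,4) = 0.

40 -25 -10 45 / 5 30 15 0 / 25 10 -5 20 / -20 35 50 -15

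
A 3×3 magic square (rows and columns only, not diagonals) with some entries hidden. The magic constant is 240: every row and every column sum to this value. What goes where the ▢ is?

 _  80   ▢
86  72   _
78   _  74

Row 2 needs 240; the known cells sum to 158, so (2,3) = 82.
Row 3: 78 + 74 + ? = 240, so (3,2) = 88.
Column 1: 86 + 78 + ? = 240, so (1,1) = 76.
Using column 3: 82 + 74 + ? → (1,3) = 240 − 156 = 84.

84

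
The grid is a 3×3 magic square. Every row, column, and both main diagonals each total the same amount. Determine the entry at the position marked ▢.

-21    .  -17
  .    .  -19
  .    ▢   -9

Column 3 is complete and sums to -45; that is the magic constant.
From row 1, -45 − (-21 + (-17)) gives (1,2) = -7.
From main diagonal, -45 − (-21 + (-9)) gives (2,2) = -15.
Using anti-diagonal: -17 + (-15) + ? → (3,1) = -45 − (-32) = -13.
The remaining cell in row 2 is (2,1) = -45 − (-34) = -11.
Row 3: -13 + (-9) + ? = -45, so (3,2) = -23.

-23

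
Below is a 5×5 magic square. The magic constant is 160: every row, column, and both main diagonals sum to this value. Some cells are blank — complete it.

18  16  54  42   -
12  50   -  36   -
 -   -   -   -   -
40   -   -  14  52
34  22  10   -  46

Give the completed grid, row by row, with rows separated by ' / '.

18 16 54 42 30 / 12 50 38 36 24 / 56 44 32 20 8 / 40 28 26 14 52 / 34 22 10 48 46

The remaining cell in row 1 is (1,5) = 160 − 130 = 30.
Row 5: 34 + 22 + 10 + 46 + ? = 160, so (5,4) = 48.
Using column 1: 18 + 12 + 40 + 34 + ? → (3,1) = 160 − 104 = 56.
Column 4 needs 160; the known cells sum to 140, so (3,4) = 20.
The remaining cell in main diagonal is (3,3) = 160 − 128 = 32.
Using anti-diagonal: 30 + 36 + 32 + 34 + ? → (4,2) = 160 − 132 = 28.
From row 4, 160 − (40 + 28 + 14 + 52) gives (4,3) = 26.
Column 2 needs 160; the known cells sum to 116, so (3,2) = 44.
The remaining cell in column 3 is (2,3) = 160 − 122 = 38.
Row 2 needs 160; the known cells sum to 136, so (2,5) = 24.
Row 3 must total 160; the given cells sum to 152, so (3,5) = 8.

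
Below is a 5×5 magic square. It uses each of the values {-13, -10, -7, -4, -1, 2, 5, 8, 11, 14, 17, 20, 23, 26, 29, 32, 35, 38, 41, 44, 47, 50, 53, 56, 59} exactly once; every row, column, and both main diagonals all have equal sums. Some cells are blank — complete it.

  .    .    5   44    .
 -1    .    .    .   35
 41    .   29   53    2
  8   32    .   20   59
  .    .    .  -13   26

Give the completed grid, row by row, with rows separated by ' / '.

17 56 5 44 -7 / -1 23 47 11 35 / 41 -10 29 53 2 / 8 32 -4 20 59 / 50 14 38 -13 26

The 25 entries sum to 575, so each line sums to 575/5 = 115.
The remaining cell in row 3 is (3,2) = 115 − 125 = -10.
The remaining cell in row 4 is (4,3) = 115 − 119 = -4.
Column 4 needs 115; the known cells sum to 104, so (2,4) = 11.
From column 5, 115 − (35 + 2 + 59 + 26) gives (1,5) = -7.
Anti-diagonal must total 115; the given cells sum to 65, so (5,1) = 50.
From column 1, 115 − (-1 + 41 + 8 + 50) gives (1,1) = 17.
From main diagonal, 115 − (17 + 29 + 20 + 26) gives (2,2) = 23.
Row 1: 17 + 5 + 44 + (-7) + ? = 115, so (1,2) = 56.
The remaining cell in row 2 is (2,3) = 115 − 68 = 47.
Using column 2: 56 + 23 + (-10) + 32 + ? → (5,2) = 115 − 101 = 14.
Column 3: 5 + 47 + 29 + (-4) + ? = 115, so (5,3) = 38.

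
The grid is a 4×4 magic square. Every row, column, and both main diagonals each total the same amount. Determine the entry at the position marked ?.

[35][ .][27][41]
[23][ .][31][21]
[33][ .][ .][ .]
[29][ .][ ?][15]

Column 1 is complete and sums to 120; that is the magic constant.
Row 1 needs 120; the known cells sum to 103, so (1,2) = 17.
From row 2, 120 − (23 + 31 + 21) gives (2,2) = 45.
Column 4: 41 + 21 + 15 + ? = 120, so (3,4) = 43.
Main diagonal: 35 + 45 + 15 + ? = 120, so (3,3) = 25.
Anti-diagonal: 41 + 31 + 29 + ? = 120, so (3,2) = 19.
Column 2 must total 120; the given cells sum to 81, so (4,2) = 39.
Column 3: 27 + 31 + 25 + ? = 120, so (4,3) = 37.

37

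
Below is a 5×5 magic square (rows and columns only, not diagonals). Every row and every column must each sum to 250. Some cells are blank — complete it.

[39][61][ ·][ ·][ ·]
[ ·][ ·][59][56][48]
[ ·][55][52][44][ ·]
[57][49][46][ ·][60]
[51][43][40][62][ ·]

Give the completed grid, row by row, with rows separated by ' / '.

39 61 53 50 47 / 45 42 59 56 48 / 58 55 52 44 41 / 57 49 46 38 60 / 51 43 40 62 54

Row 4 must total 250; the given cells sum to 212, so (4,4) = 38.
Row 5: 51 + 43 + 40 + 62 + ? = 250, so (5,5) = 54.
Column 2 must total 250; the given cells sum to 208, so (2,2) = 42.
From column 3, 250 − (59 + 52 + 46 + 40) gives (1,3) = 53.
Column 4 needs 250; the known cells sum to 200, so (1,4) = 50.
Using row 1: 39 + 61 + 53 + 50 + ? → (1,5) = 250 − 203 = 47.
Row 2 needs 250; the known cells sum to 205, so (2,1) = 45.
The remaining cell in column 1 is (3,1) = 250 − 192 = 58.
Column 5 needs 250; the known cells sum to 209, so (3,5) = 41.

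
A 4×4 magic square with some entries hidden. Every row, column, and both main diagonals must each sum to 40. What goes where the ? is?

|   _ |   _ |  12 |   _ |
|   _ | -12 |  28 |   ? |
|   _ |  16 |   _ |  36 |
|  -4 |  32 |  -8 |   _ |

-16

The remaining cell in row 4 is (4,4) = 40 − 20 = 20.
Column 2 must total 40; the given cells sum to 36, so (1,2) = 4.
The remaining cell in column 3 is (3,3) = 40 − 32 = 8.
From main diagonal, 40 − (-12 + 8 + 20) gives (1,1) = 24.
Using anti-diagonal: 28 + 16 + (-4) + ? → (1,4) = 40 − 40 = 0.
Row 3: 16 + 8 + 36 + ? = 40, so (3,1) = -20.
Using column 1: 24 + (-20) + (-4) + ? → (2,1) = 40 − 0 = 40.
Column 4 must total 40; the given cells sum to 56, so (2,4) = -16.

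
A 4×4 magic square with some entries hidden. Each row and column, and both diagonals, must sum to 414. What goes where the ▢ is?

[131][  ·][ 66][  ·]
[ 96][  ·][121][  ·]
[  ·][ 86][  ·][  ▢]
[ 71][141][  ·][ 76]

111

Row 4: 71 + 141 + 76 + ? = 414, so (4,3) = 126.
Column 1 must total 414; the given cells sum to 298, so (3,1) = 116.
From column 3, 414 − (66 + 121 + 126) gives (3,3) = 101.
Main diagonal: 131 + 101 + 76 + ? = 414, so (2,2) = 106.
From anti-diagonal, 414 − (121 + 86 + 71) gives (1,4) = 136.
Row 1 must total 414; the given cells sum to 333, so (1,2) = 81.
Row 2 needs 414; the known cells sum to 323, so (2,4) = 91.
The remaining cell in row 3 is (3,4) = 414 − 303 = 111.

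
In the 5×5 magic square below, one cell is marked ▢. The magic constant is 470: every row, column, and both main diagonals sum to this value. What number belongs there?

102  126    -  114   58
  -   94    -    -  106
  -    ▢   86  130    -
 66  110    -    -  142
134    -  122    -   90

62

Row 1: 102 + 126 + 114 + 58 + ? = 470, so (1,3) = 70.
The remaining cell in column 5 is (3,5) = 470 − 396 = 74.
The remaining cell in main diagonal is (4,4) = 470 − 372 = 98.
Using anti-diagonal: 58 + 86 + 110 + 134 + ? → (2,4) = 470 − 388 = 82.
Row 4 must total 470; the given cells sum to 416, so (4,3) = 54.
Using column 3: 70 + 86 + 54 + 122 + ? → (2,3) = 470 − 332 = 138.
The remaining cell in column 4 is (5,4) = 470 − 424 = 46.
From row 2, 470 − (94 + 138 + 82 + 106) gives (2,1) = 50.
Row 5: 134 + 122 + 46 + 90 + ? = 470, so (5,2) = 78.
Column 1: 102 + 50 + 66 + 134 + ? = 470, so (3,1) = 118.
Column 2 needs 470; the known cells sum to 408, so (3,2) = 62.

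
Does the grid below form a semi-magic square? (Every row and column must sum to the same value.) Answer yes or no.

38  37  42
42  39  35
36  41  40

No — row 2 sums to 116 but row 1 sums to 117.

Row 1: 38 + 37 + 42 = 117.
Row 2: 42 + 39 + 35 = 116.
Row 3: 36 + 41 + 40 = 117.
Column 1: 38 + 42 + 36 = 116.
Column 2: 37 + 39 + 41 = 117.
Column 3: 42 + 35 + 40 = 117.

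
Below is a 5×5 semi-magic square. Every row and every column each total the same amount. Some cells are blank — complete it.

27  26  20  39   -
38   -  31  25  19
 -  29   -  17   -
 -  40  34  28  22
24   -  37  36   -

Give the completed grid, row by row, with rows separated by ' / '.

27 26 20 39 33 / 38 32 31 25 19 / 35 29 23 17 41 / 21 40 34 28 22 / 24 18 37 36 30

Column 4 is already complete: 39 + 25 + 17 + 28 + 36 = 145, so that is the magic constant.
Using row 1: 27 + 26 + 20 + 39 + ? → (1,5) = 145 − 112 = 33.
Using row 2: 38 + 31 + 25 + 19 + ? → (2,2) = 145 − 113 = 32.
Row 4: 40 + 34 + 28 + 22 + ? = 145, so (4,1) = 21.
From column 1, 145 − (27 + 38 + 21 + 24) gives (3,1) = 35.
Using column 2: 26 + 32 + 29 + 40 + ? → (5,2) = 145 − 127 = 18.
Column 3: 20 + 31 + 34 + 37 + ? = 145, so (3,3) = 23.
Using row 3: 35 + 29 + 23 + 17 + ? → (3,5) = 145 − 104 = 41.
Row 5: 24 + 18 + 37 + 36 + ? = 145, so (5,5) = 30.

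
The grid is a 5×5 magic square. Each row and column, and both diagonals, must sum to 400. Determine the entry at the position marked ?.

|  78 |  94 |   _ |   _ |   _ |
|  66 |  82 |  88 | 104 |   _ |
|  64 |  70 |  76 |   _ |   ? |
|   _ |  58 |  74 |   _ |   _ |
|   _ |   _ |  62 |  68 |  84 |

The remaining cell in row 2 is (2,5) = 400 − 340 = 60.
From column 2, 400 − (94 + 82 + 70 + 58) gives (5,2) = 96.
Column 3 must total 400; the given cells sum to 300, so (1,3) = 100.
Main diagonal needs 400; the known cells sum to 320, so (4,4) = 80.
Row 5 must total 400; the given cells sum to 310, so (5,1) = 90.
From column 1, 400 − (78 + 66 + 64 + 90) gives (4,1) = 102.
Anti-diagonal: 104 + 76 + 58 + 90 + ? = 400, so (1,5) = 72.
From row 1, 400 − (78 + 94 + 100 + 72) gives (1,4) = 56.
From row 4, 400 − (102 + 58 + 74 + 80) gives (4,5) = 86.
Column 4 must total 400; the given cells sum to 308, so (3,4) = 92.
Column 5: 72 + 60 + 86 + 84 + ? = 400, so (3,5) = 98.

98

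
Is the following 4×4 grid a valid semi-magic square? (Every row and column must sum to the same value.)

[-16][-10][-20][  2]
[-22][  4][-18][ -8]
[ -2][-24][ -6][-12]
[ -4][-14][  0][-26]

Yes

Row 1: -16 + (-10) + (-20) + 2 = -44.
Row 2: -22 + 4 + (-18) + (-8) = -44.
Row 3: -2 + (-24) + (-6) + (-12) = -44.
Row 4: -4 + (-14) + 0 + (-26) = -44.
Column 1: -16 + (-22) + (-2) + (-4) = -44.
Column 2: -10 + 4 + (-24) + (-14) = -44.
Column 3: -20 + (-18) + (-6) + 0 = -44.
Column 4: 2 + (-8) + (-12) + (-26) = -44.
All lines sum to -44.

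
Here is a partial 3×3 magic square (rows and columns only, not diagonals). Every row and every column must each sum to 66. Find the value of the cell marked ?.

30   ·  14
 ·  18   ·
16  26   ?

24

Using row 1: 30 + 14 + ? → (1,2) = 66 − 44 = 22.
The remaining cell in row 3 is (3,3) = 66 − 42 = 24.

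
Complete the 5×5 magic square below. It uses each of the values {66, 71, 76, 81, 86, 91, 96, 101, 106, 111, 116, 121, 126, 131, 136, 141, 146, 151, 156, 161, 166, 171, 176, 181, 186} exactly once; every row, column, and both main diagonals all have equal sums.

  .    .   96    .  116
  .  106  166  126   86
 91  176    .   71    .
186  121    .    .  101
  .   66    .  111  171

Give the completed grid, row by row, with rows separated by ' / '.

The 25 entries sum to 3150, so each line sums to 3150/5 = 630.
From row 2, 630 − (106 + 166 + 126 + 86) gives (2,1) = 146.
Column 2 needs 630; the known cells sum to 469, so (1,2) = 161.
The remaining cell in column 5 is (3,5) = 630 − 474 = 156.
The remaining cell in row 3 is (3,3) = 630 − 494 = 136.
The remaining cell in anti-diagonal is (5,1) = 630 − 499 = 131.
Row 5: 131 + 66 + 111 + 171 + ? = 630, so (5,3) = 151.
Column 1: 146 + 91 + 186 + 131 + ? = 630, so (1,1) = 76.
Using column 3: 96 + 166 + 136 + 151 + ? → (4,3) = 630 − 549 = 81.
From main diagonal, 630 − (76 + 106 + 136 + 171) gives (4,4) = 141.
Row 1 needs 630; the known cells sum to 449, so (1,4) = 181.

76 161 96 181 116 / 146 106 166 126 86 / 91 176 136 71 156 / 186 121 81 141 101 / 131 66 151 111 171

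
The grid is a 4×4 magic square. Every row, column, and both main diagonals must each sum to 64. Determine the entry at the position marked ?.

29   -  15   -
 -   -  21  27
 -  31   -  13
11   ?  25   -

From column 3, 64 − (15 + 21 + 25) gives (3,3) = 3.
The remaining cell in anti-diagonal is (1,4) = 64 − 63 = 1.
The remaining cell in row 1 is (1,2) = 64 − 45 = 19.
Using row 3: 31 + 3 + 13 + ? → (3,1) = 64 − 47 = 17.
Column 1 needs 64; the known cells sum to 57, so (2,1) = 7.
From column 4, 64 − (1 + 27 + 13) gives (4,4) = 23.
From main diagonal, 64 − (29 + 3 + 23) gives (2,2) = 9.
From row 4, 64 − (11 + 25 + 23) gives (4,2) = 5.

5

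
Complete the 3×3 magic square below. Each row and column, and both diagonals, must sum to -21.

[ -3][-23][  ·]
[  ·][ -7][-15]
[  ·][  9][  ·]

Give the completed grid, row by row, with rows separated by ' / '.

Row 1 needs -21; the known cells sum to -26, so (1,3) = 5.
From row 2, -21 − (-7 + (-15)) gives (2,1) = 1.
Column 1 needs -21; the known cells sum to -2, so (3,1) = -19.
Column 3 must total -21; the given cells sum to -10, so (3,3) = -11.

-3 -23 5 / 1 -7 -15 / -19 9 -11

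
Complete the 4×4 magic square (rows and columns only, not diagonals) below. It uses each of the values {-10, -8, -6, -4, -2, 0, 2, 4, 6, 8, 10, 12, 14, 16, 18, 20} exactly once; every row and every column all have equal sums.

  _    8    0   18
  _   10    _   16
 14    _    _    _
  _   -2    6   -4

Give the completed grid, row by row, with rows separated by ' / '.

-6 8 0 18 / -8 10 2 16 / 14 4 12 -10 / 20 -2 6 -4

The 16 entries sum to 80, so each line sums to 80/4 = 20.
Row 1 must total 20; the given cells sum to 26, so (1,1) = -6.
Row 4 needs 20; the known cells sum to 0, so (4,1) = 20.
The remaining cell in column 1 is (2,1) = 20 − 28 = -8.
Using column 2: 8 + 10 + (-2) + ? → (3,2) = 20 − 16 = 4.
Column 4: 18 + 16 + (-4) + ? = 20, so (3,4) = -10.
Row 2: -8 + 10 + 16 + ? = 20, so (2,3) = 2.
Row 3: 14 + 4 + (-10) + ? = 20, so (3,3) = 12.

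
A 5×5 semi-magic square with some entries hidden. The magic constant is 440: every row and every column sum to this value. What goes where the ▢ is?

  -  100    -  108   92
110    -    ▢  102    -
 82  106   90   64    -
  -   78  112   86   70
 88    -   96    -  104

Using row 3: 82 + 106 + 90 + 64 + ? → (3,5) = 440 − 342 = 98.
The remaining cell in row 4 is (4,1) = 440 − 346 = 94.
Using column 1: 110 + 82 + 94 + 88 + ? → (1,1) = 440 − 374 = 66.
Column 4 must total 440; the given cells sum to 360, so (5,4) = 80.
Using column 5: 92 + 98 + 70 + 104 + ? → (2,5) = 440 − 364 = 76.
Row 1: 66 + 100 + 108 + 92 + ? = 440, so (1,3) = 74.
Row 5 must total 440; the given cells sum to 368, so (5,2) = 72.
Column 2 needs 440; the known cells sum to 356, so (2,2) = 84.
Column 3 must total 440; the given cells sum to 372, so (2,3) = 68.

68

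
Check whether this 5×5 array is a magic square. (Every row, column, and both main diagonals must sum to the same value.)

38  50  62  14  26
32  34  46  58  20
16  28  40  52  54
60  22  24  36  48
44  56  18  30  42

Row 1: 38 + 50 + 62 + 14 + 26 = 190.
Row 2: 32 + 34 + 46 + 58 + 20 = 190.
Row 3: 16 + 28 + 40 + 52 + 54 = 190.
Row 4: 60 + 22 + 24 + 36 + 48 = 190.
Row 5: 44 + 56 + 18 + 30 + 42 = 190.
Column 1: 38 + 32 + 16 + 60 + 44 = 190.
Column 2: 50 + 34 + 28 + 22 + 56 = 190.
Column 3: 62 + 46 + 40 + 24 + 18 = 190.
Column 4: 14 + 58 + 52 + 36 + 30 = 190.
Column 5: 26 + 20 + 54 + 48 + 42 = 190.
Main diagonal: 38 + 34 + 40 + 36 + 42 = 190.
Anti-diagonal: 26 + 58 + 40 + 22 + 44 = 190.
All lines sum to 190.

Yes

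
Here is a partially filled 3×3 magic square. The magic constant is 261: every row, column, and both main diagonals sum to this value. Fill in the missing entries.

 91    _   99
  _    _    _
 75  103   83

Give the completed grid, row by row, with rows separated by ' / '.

Row 1 must total 261; the given cells sum to 190, so (1,2) = 71.
The remaining cell in column 1 is (2,1) = 261 − 166 = 95.
Column 2 must total 261; the given cells sum to 174, so (2,2) = 87.
Column 3 must total 261; the given cells sum to 182, so (2,3) = 79.

91 71 99 / 95 87 79 / 75 103 83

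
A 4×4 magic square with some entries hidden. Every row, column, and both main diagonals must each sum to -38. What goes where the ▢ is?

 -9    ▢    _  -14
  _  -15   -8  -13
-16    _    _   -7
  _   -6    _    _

Row 2: -15 + (-8) + (-13) + ? = -38, so (2,1) = -2.
Column 1: -9 + (-2) + (-16) + ? = -38, so (4,1) = -11.
From column 4, -38 − (-14 + (-13) + (-7)) gives (4,4) = -4.
Main diagonal must total -38; the given cells sum to -28, so (3,3) = -10.
Using anti-diagonal: -14 + (-8) + (-11) + ? → (3,2) = -38 − (-33) = -5.
Row 4: -11 + (-6) + (-4) + ? = -38, so (4,3) = -17.
Using column 2: -15 + (-5) + (-6) + ? → (1,2) = -38 − (-26) = -12.

-12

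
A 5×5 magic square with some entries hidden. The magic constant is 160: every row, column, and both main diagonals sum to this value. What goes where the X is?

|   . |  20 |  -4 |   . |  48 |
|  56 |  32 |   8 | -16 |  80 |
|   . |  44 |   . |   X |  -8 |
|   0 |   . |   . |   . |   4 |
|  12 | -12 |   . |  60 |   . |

16

Using column 2: 20 + 32 + 44 + (-12) + ? → (4,2) = 160 − 84 = 76.
The remaining cell in column 5 is (5,5) = 160 − 124 = 36.
Anti-diagonal must total 160; the given cells sum to 120, so (3,3) = 40.
Row 5 needs 160; the known cells sum to 96, so (5,3) = 64.
Column 3 must total 160; the given cells sum to 108, so (4,3) = 52.
Row 4 needs 160; the known cells sum to 132, so (4,4) = 28.
Main diagonal must total 160; the given cells sum to 136, so (1,1) = 24.
From row 1, 160 − (24 + 20 + (-4) + 48) gives (1,4) = 72.
Column 1: 24 + 56 + 0 + 12 + ? = 160, so (3,1) = 68.
Column 4: 72 + (-16) + 28 + 60 + ? = 160, so (3,4) = 16.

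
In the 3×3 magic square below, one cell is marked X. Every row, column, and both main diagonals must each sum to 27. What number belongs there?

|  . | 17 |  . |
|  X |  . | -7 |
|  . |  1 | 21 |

Row 3 must total 27; the given cells sum to 22, so (3,1) = 5.
Column 2 must total 27; the given cells sum to 18, so (2,2) = 9.
Column 3: -7 + 21 + ? = 27, so (1,3) = 13.
The remaining cell in main diagonal is (1,1) = 27 − 30 = -3.
The remaining cell in row 2 is (2,1) = 27 − 2 = 25.

25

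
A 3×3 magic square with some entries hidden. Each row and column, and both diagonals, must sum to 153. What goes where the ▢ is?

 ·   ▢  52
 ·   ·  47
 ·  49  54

53

Row 3 needs 153; the known cells sum to 103, so (3,1) = 50.
Anti-diagonal: 52 + 50 + ? = 153, so (2,2) = 51.
From row 2, 153 − (51 + 47) gives (2,1) = 55.
Using column 1: 55 + 50 + ? → (1,1) = 153 − 105 = 48.
The remaining cell in column 2 is (1,2) = 153 − 100 = 53.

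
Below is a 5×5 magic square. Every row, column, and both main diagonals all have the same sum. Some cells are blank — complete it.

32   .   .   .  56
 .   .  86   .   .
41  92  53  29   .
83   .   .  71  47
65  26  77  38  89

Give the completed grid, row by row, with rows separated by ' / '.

Row 5 is already complete: 65 + 26 + 77 + 38 + 89 = 295, so that is the magic constant.
Using row 3: 41 + 92 + 53 + 29 + ? → (3,5) = 295 − 215 = 80.
Column 1 needs 295; the known cells sum to 221, so (2,1) = 74.
Column 5 must total 295; the given cells sum to 272, so (2,5) = 23.
The remaining cell in main diagonal is (2,2) = 295 − 245 = 50.
Row 2 needs 295; the known cells sum to 233, so (2,4) = 62.
Column 4 needs 295; the known cells sum to 200, so (1,4) = 95.
Anti-diagonal must total 295; the given cells sum to 236, so (4,2) = 59.
From row 4, 295 − (83 + 59 + 71 + 47) gives (4,3) = 35.
Column 2: 50 + 92 + 59 + 26 + ? = 295, so (1,2) = 68.
Column 3 must total 295; the given cells sum to 251, so (1,3) = 44.

32 68 44 95 56 / 74 50 86 62 23 / 41 92 53 29 80 / 83 59 35 71 47 / 65 26 77 38 89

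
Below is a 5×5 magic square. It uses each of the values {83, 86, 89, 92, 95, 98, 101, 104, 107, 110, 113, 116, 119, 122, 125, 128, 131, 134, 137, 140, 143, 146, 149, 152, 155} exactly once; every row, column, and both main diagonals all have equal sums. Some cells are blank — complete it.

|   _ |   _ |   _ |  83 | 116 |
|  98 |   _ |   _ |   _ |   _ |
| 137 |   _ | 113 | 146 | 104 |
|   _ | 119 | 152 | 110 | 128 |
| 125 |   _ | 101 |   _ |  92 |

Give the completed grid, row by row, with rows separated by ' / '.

149 107 140 83 116 / 98 131 89 122 155 / 137 95 113 146 104 / 86 119 152 110 128 / 125 143 101 134 92

The 25 entries sum to 2975, so each line sums to 2975/5 = 595.
The remaining cell in row 3 is (3,2) = 595 − 500 = 95.
Row 4 must total 595; the given cells sum to 509, so (4,1) = 86.
From column 1, 595 − (98 + 137 + 86 + 125) gives (1,1) = 149.
Column 5 needs 595; the known cells sum to 440, so (2,5) = 155.
The remaining cell in main diagonal is (2,2) = 595 − 464 = 131.
Anti-diagonal needs 595; the known cells sum to 473, so (2,4) = 122.
Row 2 needs 595; the known cells sum to 506, so (2,3) = 89.
Column 3 needs 595; the known cells sum to 455, so (1,3) = 140.
Using column 4: 83 + 122 + 146 + 110 + ? → (5,4) = 595 − 461 = 134.
Row 1 must total 595; the given cells sum to 488, so (1,2) = 107.
Row 5 needs 595; the known cells sum to 452, so (5,2) = 143.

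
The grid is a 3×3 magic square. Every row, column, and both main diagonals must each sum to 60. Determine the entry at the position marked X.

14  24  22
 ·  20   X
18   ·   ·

Using column 1: 14 + 18 + ? → (2,1) = 60 − 32 = 28.
From column 2, 60 − (24 + 20) gives (3,2) = 16.
The remaining cell in main diagonal is (3,3) = 60 − 34 = 26.
Row 2 must total 60; the given cells sum to 48, so (2,3) = 12.

12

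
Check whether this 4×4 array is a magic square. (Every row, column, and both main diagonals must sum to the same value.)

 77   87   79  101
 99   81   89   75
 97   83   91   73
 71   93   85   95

Yes

Row 1: 77 + 87 + 79 + 101 = 344.
Row 2: 99 + 81 + 89 + 75 = 344.
Row 3: 97 + 83 + 91 + 73 = 344.
Row 4: 71 + 93 + 85 + 95 = 344.
Column 1: 77 + 99 + 97 + 71 = 344.
Column 2: 87 + 81 + 83 + 93 = 344.
Column 3: 79 + 89 + 91 + 85 = 344.
Column 4: 101 + 75 + 73 + 95 = 344.
Main diagonal: 77 + 81 + 91 + 95 = 344.
Anti-diagonal: 101 + 89 + 83 + 71 = 344.
All lines sum to 344.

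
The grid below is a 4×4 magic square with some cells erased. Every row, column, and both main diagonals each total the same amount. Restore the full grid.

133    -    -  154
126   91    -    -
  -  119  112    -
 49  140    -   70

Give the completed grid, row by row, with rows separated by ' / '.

133 56 63 154 / 126 91 84 105 / 98 119 112 77 / 49 140 147 70

Main diagonal is already complete: 133 + 91 + 112 + 70 = 406, so that is the magic constant.
The remaining cell in row 4 is (4,3) = 406 − 259 = 147.
Column 1 must total 406; the given cells sum to 308, so (3,1) = 98.
Column 2 needs 406; the known cells sum to 350, so (1,2) = 56.
From anti-diagonal, 406 − (154 + 119 + 49) gives (2,3) = 84.
Row 1 must total 406; the given cells sum to 343, so (1,3) = 63.
The remaining cell in row 2 is (2,4) = 406 − 301 = 105.
Using row 3: 98 + 119 + 112 + ? → (3,4) = 406 − 329 = 77.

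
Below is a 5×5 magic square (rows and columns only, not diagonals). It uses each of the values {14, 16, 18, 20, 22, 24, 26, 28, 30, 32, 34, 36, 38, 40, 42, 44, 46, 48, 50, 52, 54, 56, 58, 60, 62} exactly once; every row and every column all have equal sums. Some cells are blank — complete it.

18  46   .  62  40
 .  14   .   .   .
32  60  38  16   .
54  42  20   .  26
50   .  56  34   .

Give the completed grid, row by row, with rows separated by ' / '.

18 46 24 62 40 / 36 14 52 30 58 / 32 60 38 16 44 / 54 42 20 48 26 / 50 28 56 34 22

The 25 entries sum to 950, so each line sums to 950/5 = 190.
Using row 1: 18 + 46 + 62 + 40 + ? → (1,3) = 190 − 166 = 24.
The remaining cell in row 3 is (3,5) = 190 − 146 = 44.
Using row 4: 54 + 42 + 20 + 26 + ? → (4,4) = 190 − 142 = 48.
Column 1: 18 + 32 + 54 + 50 + ? = 190, so (2,1) = 36.
Column 2 must total 190; the given cells sum to 162, so (5,2) = 28.
Using column 3: 24 + 38 + 20 + 56 + ? → (2,3) = 190 − 138 = 52.
Column 4 must total 190; the given cells sum to 160, so (2,4) = 30.
Row 2: 36 + 14 + 52 + 30 + ? = 190, so (2,5) = 58.
From row 5, 190 − (50 + 28 + 56 + 34) gives (5,5) = 22.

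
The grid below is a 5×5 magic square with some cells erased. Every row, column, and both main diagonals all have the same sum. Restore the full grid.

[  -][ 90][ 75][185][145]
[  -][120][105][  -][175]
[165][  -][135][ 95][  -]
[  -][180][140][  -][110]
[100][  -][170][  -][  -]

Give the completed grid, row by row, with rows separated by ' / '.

130 90 75 185 145 / 160 120 105 65 175 / 165 150 135 95 80 / 70 180 140 125 110 / 100 85 170 155 115

Column 3 is already complete: 75 + 105 + 135 + 140 + 170 = 625, so that is the magic constant.
The remaining cell in row 1 is (1,1) = 625 − 495 = 130.
Anti-diagonal: 145 + 135 + 180 + 100 + ? = 625, so (2,4) = 65.
Row 2 must total 625; the given cells sum to 465, so (2,1) = 160.
Column 1: 130 + 160 + 165 + 100 + ? = 625, so (4,1) = 70.
From row 4, 625 − (70 + 180 + 140 + 110) gives (4,4) = 125.
Using column 4: 185 + 65 + 95 + 125 + ? → (5,4) = 625 − 470 = 155.
Main diagonal: 130 + 120 + 135 + 125 + ? = 625, so (5,5) = 115.
The remaining cell in row 5 is (5,2) = 625 − 540 = 85.
Column 2 needs 625; the known cells sum to 475, so (3,2) = 150.
Column 5 needs 625; the known cells sum to 545, so (3,5) = 80.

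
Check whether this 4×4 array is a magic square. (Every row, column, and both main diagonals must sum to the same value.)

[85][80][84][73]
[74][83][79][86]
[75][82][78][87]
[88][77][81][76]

Row 1: 85 + 80 + 84 + 73 = 322.
Row 2: 74 + 83 + 79 + 86 = 322.
Row 3: 75 + 82 + 78 + 87 = 322.
Row 4: 88 + 77 + 81 + 76 = 322.
Column 1: 85 + 74 + 75 + 88 = 322.
Column 2: 80 + 83 + 82 + 77 = 322.
Column 3: 84 + 79 + 78 + 81 = 322.
Column 4: 73 + 86 + 87 + 76 = 322.
Main diagonal: 85 + 83 + 78 + 76 = 322.
Anti-diagonal: 73 + 79 + 82 + 88 = 322.
All lines sum to 322.

Yes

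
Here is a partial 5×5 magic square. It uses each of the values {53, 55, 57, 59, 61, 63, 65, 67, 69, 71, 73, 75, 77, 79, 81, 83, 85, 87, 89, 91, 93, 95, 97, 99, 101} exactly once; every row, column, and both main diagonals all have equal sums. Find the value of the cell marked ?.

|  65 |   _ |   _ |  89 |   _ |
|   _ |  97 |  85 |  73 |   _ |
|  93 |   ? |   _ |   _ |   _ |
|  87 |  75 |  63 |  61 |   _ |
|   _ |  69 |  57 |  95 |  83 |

The 25 entries sum to 1925, so each line sums to 1925/5 = 385.
Row 4 must total 385; the given cells sum to 286, so (4,5) = 99.
Using row 5: 69 + 57 + 95 + 83 + ? → (5,1) = 385 − 304 = 81.
Using column 1: 65 + 93 + 87 + 81 + ? → (2,1) = 385 − 326 = 59.
The remaining cell in column 4 is (3,4) = 385 − 318 = 67.
Main diagonal: 65 + 97 + 61 + 83 + ? = 385, so (3,3) = 79.
Anti-diagonal needs 385; the known cells sum to 308, so (1,5) = 77.
The remaining cell in row 2 is (2,5) = 385 − 314 = 71.
Column 3 needs 385; the known cells sum to 284, so (1,3) = 101.
Column 5: 77 + 71 + 99 + 83 + ? = 385, so (3,5) = 55.
From row 1, 385 − (65 + 101 + 89 + 77) gives (1,2) = 53.
Row 3: 93 + 79 + 67 + 55 + ? = 385, so (3,2) = 91.

91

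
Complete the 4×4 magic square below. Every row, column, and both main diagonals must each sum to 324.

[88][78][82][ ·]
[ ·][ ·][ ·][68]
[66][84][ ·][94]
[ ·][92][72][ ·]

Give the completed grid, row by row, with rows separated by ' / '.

Row 1 must total 324; the given cells sum to 248, so (1,4) = 76.
From row 3, 324 − (66 + 84 + 94) gives (3,3) = 80.
The remaining cell in column 2 is (2,2) = 324 − 254 = 70.
Column 3 must total 324; the given cells sum to 234, so (2,3) = 90.
From column 4, 324 − (76 + 68 + 94) gives (4,4) = 86.
Anti-diagonal needs 324; the known cells sum to 250, so (4,1) = 74.
Row 2 must total 324; the given cells sum to 228, so (2,1) = 96.

88 78 82 76 / 96 70 90 68 / 66 84 80 94 / 74 92 72 86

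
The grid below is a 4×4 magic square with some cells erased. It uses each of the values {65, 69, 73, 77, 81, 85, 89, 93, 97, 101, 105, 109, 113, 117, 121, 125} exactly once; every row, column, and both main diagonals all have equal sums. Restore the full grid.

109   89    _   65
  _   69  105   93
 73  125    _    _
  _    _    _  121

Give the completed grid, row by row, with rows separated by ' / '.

109 89 117 65 / 113 69 105 93 / 73 125 81 101 / 85 97 77 121

The 16 entries sum to 1520, so each line sums to 1520/4 = 380.
Row 1 needs 380; the known cells sum to 263, so (1,3) = 117.
Using row 2: 69 + 105 + 93 + ? → (2,1) = 380 − 267 = 113.
Column 1: 109 + 113 + 73 + ? = 380, so (4,1) = 85.
Column 2: 89 + 69 + 125 + ? = 380, so (4,2) = 97.
Column 4 needs 380; the known cells sum to 279, so (3,4) = 101.
Main diagonal must total 380; the given cells sum to 299, so (3,3) = 81.
Row 4 must total 380; the given cells sum to 303, so (4,3) = 77.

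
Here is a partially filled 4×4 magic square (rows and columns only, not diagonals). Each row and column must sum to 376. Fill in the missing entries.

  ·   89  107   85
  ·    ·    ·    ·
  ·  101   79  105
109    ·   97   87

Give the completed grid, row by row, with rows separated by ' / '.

Row 1: 89 + 107 + 85 + ? = 376, so (1,1) = 95.
Row 3 must total 376; the given cells sum to 285, so (3,1) = 91.
The remaining cell in row 4 is (4,2) = 376 − 293 = 83.
Column 1: 95 + 91 + 109 + ? = 376, so (2,1) = 81.
Column 2 needs 376; the known cells sum to 273, so (2,2) = 103.
Column 3 must total 376; the given cells sum to 283, so (2,3) = 93.
The remaining cell in column 4 is (2,4) = 376 − 277 = 99.

95 89 107 85 / 81 103 93 99 / 91 101 79 105 / 109 83 97 87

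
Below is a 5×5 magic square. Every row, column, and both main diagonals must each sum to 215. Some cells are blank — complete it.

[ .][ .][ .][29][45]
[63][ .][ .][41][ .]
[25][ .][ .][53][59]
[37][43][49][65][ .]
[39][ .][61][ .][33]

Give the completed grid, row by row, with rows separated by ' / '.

Row 4 needs 215; the known cells sum to 194, so (4,5) = 21.
Using column 1: 63 + 25 + 37 + 39 + ? → (1,1) = 215 − 164 = 51.
From column 4, 215 − (29 + 41 + 53 + 65) gives (5,4) = 27.
From column 5, 215 − (45 + 59 + 21 + 33) gives (2,5) = 57.
Anti-diagonal needs 215; the known cells sum to 168, so (3,3) = 47.
From row 3, 215 − (25 + 47 + 53 + 59) gives (3,2) = 31.
Using row 5: 39 + 61 + 27 + 33 + ? → (5,2) = 215 − 160 = 55.
From main diagonal, 215 − (51 + 47 + 65 + 33) gives (2,2) = 19.
From row 2, 215 − (63 + 19 + 41 + 57) gives (2,3) = 35.
Column 2: 19 + 31 + 43 + 55 + ? = 215, so (1,2) = 67.
Using column 3: 35 + 47 + 49 + 61 + ? → (1,3) = 215 − 192 = 23.

51 67 23 29 45 / 63 19 35 41 57 / 25 31 47 53 59 / 37 43 49 65 21 / 39 55 61 27 33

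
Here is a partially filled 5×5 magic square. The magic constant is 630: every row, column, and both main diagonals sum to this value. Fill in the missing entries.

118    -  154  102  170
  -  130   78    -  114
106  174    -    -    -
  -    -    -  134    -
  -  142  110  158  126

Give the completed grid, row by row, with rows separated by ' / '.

Using row 1: 118 + 154 + 102 + 170 + ? → (1,2) = 630 − 544 = 86.
Row 5 needs 630; the known cells sum to 536, so (5,1) = 94.
Using column 2: 86 + 130 + 174 + 142 + ? → (4,2) = 630 − 532 = 98.
From main diagonal, 630 − (118 + 130 + 134 + 126) gives (3,3) = 122.
Anti-diagonal must total 630; the given cells sum to 484, so (2,4) = 146.
Row 2 needs 630; the known cells sum to 468, so (2,1) = 162.
Using column 1: 118 + 162 + 106 + 94 + ? → (4,1) = 630 − 480 = 150.
The remaining cell in column 3 is (4,3) = 630 − 464 = 166.
Column 4 needs 630; the known cells sum to 540, so (3,4) = 90.
Row 3 needs 630; the known cells sum to 492, so (3,5) = 138.
The remaining cell in row 4 is (4,5) = 630 − 548 = 82.

118 86 154 102 170 / 162 130 78 146 114 / 106 174 122 90 138 / 150 98 166 134 82 / 94 142 110 158 126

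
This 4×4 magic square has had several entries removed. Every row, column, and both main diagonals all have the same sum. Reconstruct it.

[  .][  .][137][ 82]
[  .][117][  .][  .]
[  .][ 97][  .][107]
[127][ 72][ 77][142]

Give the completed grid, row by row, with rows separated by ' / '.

67 132 137 82 / 102 117 112 87 / 122 97 92 107 / 127 72 77 142

Row 4 is already complete: 127 + 72 + 77 + 142 = 418, so that is the magic constant.
Column 2: 117 + 97 + 72 + ? = 418, so (1,2) = 132.
From column 4, 418 − (82 + 107 + 142) gives (2,4) = 87.
Anti-diagonal must total 418; the given cells sum to 306, so (2,3) = 112.
Using row 1: 132 + 137 + 82 + ? → (1,1) = 418 − 351 = 67.
Using row 2: 117 + 112 + 87 + ? → (2,1) = 418 − 316 = 102.
Using column 1: 67 + 102 + 127 + ? → (3,1) = 418 − 296 = 122.
Column 3 needs 418; the known cells sum to 326, so (3,3) = 92.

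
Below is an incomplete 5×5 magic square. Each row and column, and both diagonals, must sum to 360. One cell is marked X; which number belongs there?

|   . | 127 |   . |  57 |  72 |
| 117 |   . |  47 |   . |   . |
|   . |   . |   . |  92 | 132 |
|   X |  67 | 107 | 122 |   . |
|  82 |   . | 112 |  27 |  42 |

52

From row 5, 360 − (82 + 112 + 27 + 42) gives (5,2) = 97.
Using column 4: 57 + 92 + 122 + 27 + ? → (2,4) = 360 − 298 = 62.
Using anti-diagonal: 72 + 62 + 67 + 82 + ? → (3,3) = 360 − 283 = 77.
Column 3 needs 360; the known cells sum to 343, so (1,3) = 17.
Row 1 must total 360; the given cells sum to 273, so (1,1) = 87.
Main diagonal must total 360; the given cells sum to 328, so (2,2) = 32.
Row 2: 117 + 32 + 47 + 62 + ? = 360, so (2,5) = 102.
From column 2, 360 − (127 + 32 + 67 + 97) gives (3,2) = 37.
From column 5, 360 − (72 + 102 + 132 + 42) gives (4,5) = 12.
Row 3 must total 360; the given cells sum to 338, so (3,1) = 22.
The remaining cell in row 4 is (4,1) = 360 − 308 = 52.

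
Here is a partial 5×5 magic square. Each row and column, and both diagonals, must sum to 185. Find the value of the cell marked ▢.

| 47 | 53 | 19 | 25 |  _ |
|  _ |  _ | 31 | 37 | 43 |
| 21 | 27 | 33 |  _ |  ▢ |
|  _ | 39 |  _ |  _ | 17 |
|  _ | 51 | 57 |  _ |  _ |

55

The remaining cell in row 1 is (1,5) = 185 − 144 = 41.
Using column 2: 53 + 27 + 39 + 51 + ? → (2,2) = 185 − 170 = 15.
Column 3 needs 185; the known cells sum to 140, so (4,3) = 45.
From anti-diagonal, 185 − (41 + 37 + 33 + 39) gives (5,1) = 35.
Row 2 needs 185; the known cells sum to 126, so (2,1) = 59.
Using column 1: 47 + 59 + 21 + 35 + ? → (4,1) = 185 − 162 = 23.
From row 4, 185 − (23 + 39 + 45 + 17) gives (4,4) = 61.
Using main diagonal: 47 + 15 + 33 + 61 + ? → (5,5) = 185 − 156 = 29.
Row 5 needs 185; the known cells sum to 172, so (5,4) = 13.
Column 4 must total 185; the given cells sum to 136, so (3,4) = 49.
Column 5 must total 185; the given cells sum to 130, so (3,5) = 55.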